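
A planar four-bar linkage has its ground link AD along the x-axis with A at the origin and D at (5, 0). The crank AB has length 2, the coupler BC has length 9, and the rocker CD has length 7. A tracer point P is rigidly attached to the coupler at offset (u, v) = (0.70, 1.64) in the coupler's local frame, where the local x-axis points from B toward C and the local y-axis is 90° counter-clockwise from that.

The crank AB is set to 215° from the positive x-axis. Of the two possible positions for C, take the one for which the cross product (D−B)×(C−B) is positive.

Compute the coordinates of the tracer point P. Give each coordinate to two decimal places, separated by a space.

-2.71 0.28

A=(0,0), D=(5.00,0)
B = A + 2.00·(cos215°, sin215°) = (-1.6383, -1.1472)
|BD| = 6.7367
circle(B,9.00) ∩ circle(D,7.00): a=5.7434, h=6.9292
  candidates: C₊=(2.8413,6.6588) cross=46.680; C₋=(5.2011,-6.9971) cross=-46.680
  mode + wants cross > 0 → take C=(2.8413,6.6588) (cross=46.680)
ex = (C−B)/|BC| = (0.4977,0.8673); ey = (-0.8673,0.4977)
P = B + 0.70·ex + 1.64·ey = (-2.7123,0.2763)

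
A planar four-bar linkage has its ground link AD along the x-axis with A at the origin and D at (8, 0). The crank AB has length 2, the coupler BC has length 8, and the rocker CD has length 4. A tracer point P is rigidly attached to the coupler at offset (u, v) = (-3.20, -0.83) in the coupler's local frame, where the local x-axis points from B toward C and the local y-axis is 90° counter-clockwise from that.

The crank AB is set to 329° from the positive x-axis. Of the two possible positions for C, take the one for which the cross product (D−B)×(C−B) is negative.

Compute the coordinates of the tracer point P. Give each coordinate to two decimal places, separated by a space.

A=(0,0), D=(8.00,0)
B = A + 2.00·(cos329°, sin329°) = (1.7143, -1.0301)
|BD| = 6.3695
circle(B,8.00) ∩ circle(D,4.00): a=6.9527, h=3.9573
  candidates: C₊=(7.9356,3.9995) cross=25.206; C₋=(9.2155,-3.8109) cross=-25.206
  mode - wants cross < 0 → take C=(9.2155,-3.8109) (cross=-25.206)
ex = (C−B)/|BC| = (0.9376,-0.3476); ey = (0.3476,0.9376)
P = B + -3.20·ex + -0.83·ey = (-1.5746,-0.6960)

-1.57 -0.70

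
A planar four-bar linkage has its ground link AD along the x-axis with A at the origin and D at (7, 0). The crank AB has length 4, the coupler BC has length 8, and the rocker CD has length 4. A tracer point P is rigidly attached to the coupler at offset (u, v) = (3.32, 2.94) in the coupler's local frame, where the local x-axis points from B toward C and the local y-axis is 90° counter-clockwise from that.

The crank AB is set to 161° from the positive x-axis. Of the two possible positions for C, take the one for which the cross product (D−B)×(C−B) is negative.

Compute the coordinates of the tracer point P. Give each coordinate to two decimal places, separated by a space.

A=(0,0), D=(7.00,0)
B = A + 4.00·(cos161°, sin161°) = (-3.7821, 1.3023)
|BD| = 10.8604
circle(B,8.00) ∩ circle(D,4.00): a=7.6401, h=2.3726
  candidates: C₊=(4.0874,2.7416) cross=25.768; C₋=(3.5184,-1.9693) cross=-25.768
  mode - wants cross < 0 → take C=(3.5184,-1.9693) (cross=-25.768)
ex = (C−B)/|BC| = (0.9126,-0.4090); ey = (0.4090,0.9126)
P = B + 3.32·ex + 2.94·ey = (0.4499,2.6275)

0.45 2.63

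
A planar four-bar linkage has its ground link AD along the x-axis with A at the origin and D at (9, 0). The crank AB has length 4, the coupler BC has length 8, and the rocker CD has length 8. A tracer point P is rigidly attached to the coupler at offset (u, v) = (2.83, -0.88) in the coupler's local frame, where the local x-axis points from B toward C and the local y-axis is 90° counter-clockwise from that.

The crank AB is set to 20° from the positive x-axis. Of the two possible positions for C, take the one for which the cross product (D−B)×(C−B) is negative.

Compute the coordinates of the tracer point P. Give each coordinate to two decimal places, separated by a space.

3.14 -1.53

A=(0,0), D=(9.00,0)
B = A + 4.00·(cos20°, sin20°) = (3.7588, 1.3681)
|BD| = 5.4168
circle(B,8.00) ∩ circle(D,8.00): a=2.7084, h=7.5276
  candidates: C₊=(8.2806,7.9676) cross=40.776; C₋=(4.4782,-6.5995) cross=-40.776
  mode - wants cross < 0 → take C=(4.4782,-6.5995) (cross=-40.776)
ex = (C−B)/|BC| = (0.0899,-0.9959); ey = (0.9959,0.0899)
P = B + 2.83·ex + -0.88·ey = (3.1368,-1.5296)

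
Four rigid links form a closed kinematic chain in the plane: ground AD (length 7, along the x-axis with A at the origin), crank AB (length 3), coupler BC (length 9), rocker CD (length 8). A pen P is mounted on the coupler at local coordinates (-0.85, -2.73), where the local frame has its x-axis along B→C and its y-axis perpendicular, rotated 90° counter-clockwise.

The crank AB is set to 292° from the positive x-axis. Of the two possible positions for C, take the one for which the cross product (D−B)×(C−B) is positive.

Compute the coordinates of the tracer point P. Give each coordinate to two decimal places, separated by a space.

A=(0,0), D=(7.00,0)
B = A + 3.00·(cos292°, sin292°) = (1.1238, -2.7816)
|BD| = 6.5013
circle(B,9.00) ∩ circle(D,8.00): a=4.5581, h=7.7604
  candidates: C₊=(1.9234,6.1829) cross=50.453; C₋=(8.5639,-7.8456) cross=-50.453
  mode + wants cross > 0 → take C=(1.9234,6.1829) (cross=50.453)
ex = (C−B)/|BC| = (0.0888,0.9960); ey = (-0.9960,0.0888)
P = B + -0.85·ex + -2.73·ey = (3.7675,-3.8707)

3.77 -3.87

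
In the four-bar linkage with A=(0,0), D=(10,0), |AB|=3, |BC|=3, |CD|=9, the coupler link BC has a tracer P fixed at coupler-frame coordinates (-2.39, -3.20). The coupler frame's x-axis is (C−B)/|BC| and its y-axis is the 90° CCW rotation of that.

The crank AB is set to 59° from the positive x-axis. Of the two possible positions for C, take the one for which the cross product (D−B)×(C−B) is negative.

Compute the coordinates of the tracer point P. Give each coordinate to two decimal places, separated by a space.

-1.18 5.50

A=(0,0), D=(10.00,0)
B = A + 3.00·(cos59°, sin59°) = (1.5451, 2.5715)
|BD| = 8.8373
circle(B,3.00) ∩ circle(D,9.00): a=0.3450, h=2.9801
  candidates: C₊=(2.7423,5.3223) cross=26.336; C₋=(1.0080,-0.3800) cross=-26.336
  mode - wants cross < 0 → take C=(1.0080,-0.3800) (cross=-26.336)
ex = (C−B)/|BC| = (-0.1790,-0.9838); ey = (0.9838,-0.1790)
P = B + -2.39·ex + -3.20·ey = (-1.1753,5.4958)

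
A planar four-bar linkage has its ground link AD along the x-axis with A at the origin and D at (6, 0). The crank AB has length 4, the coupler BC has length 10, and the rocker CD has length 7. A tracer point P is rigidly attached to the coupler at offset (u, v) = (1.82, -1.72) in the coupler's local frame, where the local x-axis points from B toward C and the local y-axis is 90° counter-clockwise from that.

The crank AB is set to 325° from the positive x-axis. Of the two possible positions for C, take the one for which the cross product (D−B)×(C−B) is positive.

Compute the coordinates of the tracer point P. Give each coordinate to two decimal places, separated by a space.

A=(0,0), D=(6.00,0)
B = A + 4.00·(cos325°, sin325°) = (3.2766, -2.2943)
|BD| = 3.5610
circle(B,10.00) ∩ circle(D,7.00): a=8.9414, h=4.4778
  candidates: C₊=(7.2298,6.8911) cross=15.946; C₋=(12.9999,0.0420) cross=-15.946
  mode + wants cross > 0 → take C=(7.2298,6.8911) (cross=15.946)
ex = (C−B)/|BC| = (0.3953,0.9185); ey = (-0.9185,0.3953)
P = B + 1.82·ex + -1.72·ey = (5.5760,-1.3025)

5.58 -1.30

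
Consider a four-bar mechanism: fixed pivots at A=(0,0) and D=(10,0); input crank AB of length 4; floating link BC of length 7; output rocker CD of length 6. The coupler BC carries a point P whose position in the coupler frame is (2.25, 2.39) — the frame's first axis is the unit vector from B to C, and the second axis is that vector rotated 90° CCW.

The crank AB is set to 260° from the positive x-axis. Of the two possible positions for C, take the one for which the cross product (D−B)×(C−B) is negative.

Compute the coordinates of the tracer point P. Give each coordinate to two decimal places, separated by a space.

A=(0,0), D=(10.00,0)
B = A + 4.00·(cos260°, sin260°) = (-0.6946, -3.9392)
|BD| = 11.3970
circle(B,7.00) ∩ circle(D,6.00): a=6.2688, h=3.1148
  candidates: C₊=(4.1113,1.1503) cross=35.499; C₋=(6.2645,-4.6953) cross=-35.499
  mode - wants cross < 0 → take C=(6.2645,-4.6953) (cross=-35.499)
ex = (C−B)/|BC| = (0.9942,-0.1080); ey = (0.1080,0.9942)
P = B + 2.25·ex + 2.39·ey = (1.8004,-1.8062)

1.80 -1.81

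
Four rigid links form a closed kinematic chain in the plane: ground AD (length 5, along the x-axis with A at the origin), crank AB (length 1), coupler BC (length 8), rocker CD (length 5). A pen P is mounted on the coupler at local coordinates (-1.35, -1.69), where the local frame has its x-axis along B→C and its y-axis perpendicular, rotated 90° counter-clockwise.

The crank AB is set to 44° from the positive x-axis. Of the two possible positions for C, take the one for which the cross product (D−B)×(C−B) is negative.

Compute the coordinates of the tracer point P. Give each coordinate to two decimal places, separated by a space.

-1.42 0.37

A=(0,0), D=(5.00,0)
B = A + 1.00·(cos44°, sin44°) = (0.7193, 0.6947)
|BD| = 4.3367
circle(B,8.00) ∩ circle(D,5.00): a=6.6649, h=4.4249
  candidates: C₊=(8.0069,3.9948) cross=19.189; C₋=(6.5894,-4.7407) cross=-19.189
  mode - wants cross < 0 → take C=(6.5894,-4.7407) (cross=-19.189)
ex = (C−B)/|BC| = (0.7338,-0.6794); ey = (0.6794,0.7338)
P = B + -1.35·ex + -1.69·ey = (-1.4194,0.3718)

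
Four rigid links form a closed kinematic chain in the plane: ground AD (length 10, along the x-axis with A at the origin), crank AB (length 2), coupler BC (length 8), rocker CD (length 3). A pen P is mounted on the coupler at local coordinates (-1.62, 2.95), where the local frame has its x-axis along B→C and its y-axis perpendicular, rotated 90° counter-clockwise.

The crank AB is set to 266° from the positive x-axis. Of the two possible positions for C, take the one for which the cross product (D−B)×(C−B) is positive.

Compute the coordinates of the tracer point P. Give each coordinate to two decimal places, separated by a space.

A=(0,0), D=(10.00,0)
B = A + 2.00·(cos266°, sin266°) = (-0.1395, -1.9951)
|BD| = 10.3339
circle(B,8.00) ∩ circle(D,3.00): a=7.8281, h=1.6495
  candidates: C₊=(7.2229,1.1347) cross=17.046; C₋=(7.8598,-2.1022) cross=-17.046
  mode + wants cross > 0 → take C=(7.2229,1.1347) (cross=17.046)
ex = (C−B)/|BC| = (0.9203,0.3912); ey = (-0.3912,0.9203)
P = B + -1.62·ex + 2.95·ey = (-2.7845,0.0860)

-2.78 0.09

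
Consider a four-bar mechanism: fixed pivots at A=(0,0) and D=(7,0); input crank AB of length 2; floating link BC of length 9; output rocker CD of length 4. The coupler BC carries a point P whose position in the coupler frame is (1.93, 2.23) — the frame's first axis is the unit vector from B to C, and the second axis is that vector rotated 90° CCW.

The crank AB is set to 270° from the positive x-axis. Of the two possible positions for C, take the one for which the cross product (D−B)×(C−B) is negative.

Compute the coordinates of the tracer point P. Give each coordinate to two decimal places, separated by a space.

2.28 -0.13

A=(0,0), D=(7.00,0)
B = A + 2.00·(cos270°, sin270°) = (-0.0000, -2.0000)
|BD| = 7.2801
circle(B,9.00) ∩ circle(D,4.00): a=8.1043, h=3.9142
  candidates: C₊=(6.7171,3.9900) cross=28.496; C₋=(8.8678,-3.5372) cross=-28.496
  mode - wants cross < 0 → take C=(8.8678,-3.5372) (cross=-28.496)
ex = (C−B)/|BC| = (0.9853,-0.1708); ey = (0.1708,0.9853)
P = B + 1.93·ex + 2.23·ey = (2.2825,-0.1324)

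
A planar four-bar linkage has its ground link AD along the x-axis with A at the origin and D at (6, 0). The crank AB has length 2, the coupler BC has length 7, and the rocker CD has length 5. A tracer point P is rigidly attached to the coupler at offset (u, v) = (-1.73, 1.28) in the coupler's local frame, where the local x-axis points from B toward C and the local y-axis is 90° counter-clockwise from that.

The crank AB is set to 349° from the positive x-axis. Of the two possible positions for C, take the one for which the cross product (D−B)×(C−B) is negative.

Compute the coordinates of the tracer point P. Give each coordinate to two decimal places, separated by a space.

A=(0,0), D=(6.00,0)
B = A + 2.00·(cos349°, sin349°) = (1.9633, -0.3816)
|BD| = 4.0547
circle(B,7.00) ∩ circle(D,5.00): a=4.9869, h=4.9123
  candidates: C₊=(6.4657,4.9783) cross=19.918; C₋=(7.3903,-4.8028) cross=-19.918
  mode - wants cross < 0 → take C=(7.3903,-4.8028) (cross=-19.918)
ex = (C−B)/|BC| = (0.7753,-0.6316); ey = (0.6316,0.7753)
P = B + -1.73·ex + 1.28·ey = (1.4304,1.7034)

1.43 1.70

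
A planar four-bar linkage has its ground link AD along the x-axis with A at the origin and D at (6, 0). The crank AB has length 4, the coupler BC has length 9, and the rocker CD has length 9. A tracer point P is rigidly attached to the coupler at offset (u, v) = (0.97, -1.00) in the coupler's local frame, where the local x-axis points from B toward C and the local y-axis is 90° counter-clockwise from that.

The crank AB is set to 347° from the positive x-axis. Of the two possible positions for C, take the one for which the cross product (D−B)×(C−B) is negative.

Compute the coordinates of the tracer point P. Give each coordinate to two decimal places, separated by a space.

A=(0,0), D=(6.00,0)
B = A + 4.00·(cos347°, sin347°) = (3.8975, -0.8998)
|BD| = 2.2870
circle(B,9.00) ∩ circle(D,9.00): a=1.1435, h=8.9271
  candidates: C₊=(1.4364,7.7572) cross=20.416; C₋=(8.4611,-8.6570) cross=-20.416
  mode - wants cross < 0 → take C=(8.4611,-8.6570) (cross=-20.416)
ex = (C−B)/|BC| = (0.5071,-0.8619); ey = (0.8619,0.5071)
P = B + 0.97·ex + -1.00·ey = (3.5274,-2.2429)

3.53 -2.24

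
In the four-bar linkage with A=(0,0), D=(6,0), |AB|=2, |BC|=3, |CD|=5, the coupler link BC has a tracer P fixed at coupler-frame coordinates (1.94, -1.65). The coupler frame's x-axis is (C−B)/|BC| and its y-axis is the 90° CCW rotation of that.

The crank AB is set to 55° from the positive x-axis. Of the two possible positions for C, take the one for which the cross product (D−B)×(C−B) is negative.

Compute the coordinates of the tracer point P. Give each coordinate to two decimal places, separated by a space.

A=(0,0), D=(6.00,0)
B = A + 2.00·(cos55°, sin55°) = (1.1472, 1.6383)
|BD| = 5.1219
circle(B,3.00) ∩ circle(D,5.00): a=0.9991, h=2.8288
  candidates: C₊=(2.9985,3.9989) cross=14.489; C₋=(1.1889,-1.3614) cross=-14.489
  mode - wants cross < 0 → take C=(1.1889,-1.3614) (cross=-14.489)
ex = (C−B)/|BC| = (0.0139,-0.9999); ey = (0.9999,0.0139)
P = B + 1.94·ex + -1.65·ey = (-0.4757,-0.3245)

-0.48 -0.32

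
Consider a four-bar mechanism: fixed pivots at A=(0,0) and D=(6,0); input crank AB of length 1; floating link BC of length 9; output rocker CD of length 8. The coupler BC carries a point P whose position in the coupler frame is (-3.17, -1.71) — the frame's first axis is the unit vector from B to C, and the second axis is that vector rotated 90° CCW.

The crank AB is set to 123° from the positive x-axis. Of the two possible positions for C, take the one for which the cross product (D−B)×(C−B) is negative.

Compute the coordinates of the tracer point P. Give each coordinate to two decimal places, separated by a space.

A=(0,0), D=(6.00,0)
B = A + 1.00·(cos123°, sin123°) = (-0.5446, 0.8387)
|BD| = 6.5982
circle(B,9.00) ∩ circle(D,8.00): a=4.5873, h=7.7432
  candidates: C₊=(4.9897,7.9359) cross=51.091; C₋=(3.0213,-7.4248) cross=-51.091
  mode - wants cross < 0 → take C=(3.0213,-7.4248) (cross=-51.091)
ex = (C−B)/|BC| = (0.3962,-0.9182); ey = (0.9182,0.3962)
P = B + -3.17·ex + -1.71·ey = (-3.3707,3.0717)

-3.37 3.07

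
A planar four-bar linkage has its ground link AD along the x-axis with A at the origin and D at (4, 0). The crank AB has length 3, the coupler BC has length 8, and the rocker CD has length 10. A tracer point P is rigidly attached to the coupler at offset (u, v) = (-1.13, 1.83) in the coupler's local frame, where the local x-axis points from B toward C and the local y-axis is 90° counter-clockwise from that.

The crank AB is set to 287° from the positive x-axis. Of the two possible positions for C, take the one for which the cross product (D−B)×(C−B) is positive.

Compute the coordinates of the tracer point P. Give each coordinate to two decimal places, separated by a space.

0.86 -5.02

A=(0,0), D=(4.00,0)
B = A + 3.00·(cos287°, sin287°) = (0.8771, -2.8689)
|BD| = 4.2406
circle(B,8.00) ∩ circle(D,10.00): a=-2.1243, h=7.7128
  candidates: C₊=(-5.9052,1.3738) cross=32.707; C₋=(4.5307,-9.9859) cross=-32.707
  mode + wants cross > 0 → take C=(-5.9052,1.3738) (cross=32.707)
ex = (C−B)/|BC| = (-0.8478,0.5303); ey = (-0.5303,-0.8478)
P = B + -1.13·ex + 1.83·ey = (0.8646,-5.0196)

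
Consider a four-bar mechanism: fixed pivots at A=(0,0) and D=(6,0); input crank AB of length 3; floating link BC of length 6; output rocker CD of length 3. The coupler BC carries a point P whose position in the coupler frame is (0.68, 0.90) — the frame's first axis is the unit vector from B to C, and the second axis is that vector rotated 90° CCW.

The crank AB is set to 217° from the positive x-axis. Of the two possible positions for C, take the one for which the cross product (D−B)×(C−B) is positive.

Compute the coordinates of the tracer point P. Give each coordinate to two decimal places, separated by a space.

A=(0,0), D=(6.00,0)
B = A + 3.00·(cos217°, sin217°) = (-2.3959, -1.8054)
|BD| = 8.5878
circle(B,6.00) ∩ circle(D,3.00): a=5.8659, h=1.2614
  candidates: C₊=(3.0737,0.6610) cross=10.833; C₋=(3.6041,-1.8054) cross=-10.833
  mode + wants cross > 0 → take C=(3.0737,0.6610) (cross=10.833)
ex = (C−B)/|BC| = (0.9116,0.4111); ey = (-0.4111,0.9116)
P = B + 0.68·ex + 0.90·ey = (-2.1460,-0.7055)

-2.15 -0.71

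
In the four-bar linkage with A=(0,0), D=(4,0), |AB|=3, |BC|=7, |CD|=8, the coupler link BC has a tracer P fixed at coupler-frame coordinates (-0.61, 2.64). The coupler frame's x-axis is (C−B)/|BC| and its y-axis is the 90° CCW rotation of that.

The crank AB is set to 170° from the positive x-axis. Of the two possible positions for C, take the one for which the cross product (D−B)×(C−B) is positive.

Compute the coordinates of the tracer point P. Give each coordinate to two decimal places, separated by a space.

A=(0,0), D=(4.00,0)
B = A + 3.00·(cos170°, sin170°) = (-2.9544, 0.5209)
|BD| = 6.9739
circle(B,7.00) ∩ circle(D,8.00): a=2.4115, h=6.5715
  candidates: C₊=(-0.0588,6.8939) cross=45.829; C₋=(-1.0405,-6.2123) cross=-45.829
  mode + wants cross > 0 → take C=(-0.0588,6.8939) (cross=45.829)
ex = (C−B)/|BC| = (0.4137,0.9104); ey = (-0.9104,0.4137)
P = B + -0.61·ex + 2.64·ey = (-5.6103,1.0577)

-5.61 1.06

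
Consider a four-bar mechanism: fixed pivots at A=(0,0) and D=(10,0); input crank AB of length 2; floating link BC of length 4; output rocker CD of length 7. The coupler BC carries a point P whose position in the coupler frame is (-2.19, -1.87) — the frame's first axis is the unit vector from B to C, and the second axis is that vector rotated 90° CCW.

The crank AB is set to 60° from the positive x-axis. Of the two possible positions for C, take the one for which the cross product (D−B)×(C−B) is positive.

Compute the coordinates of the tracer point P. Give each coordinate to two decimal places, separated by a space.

0.28 -1.06

A=(0,0), D=(10.00,0)
B = A + 2.00·(cos60°, sin60°) = (1.0000, 1.7321)
|BD| = 9.1652
circle(B,4.00) ∩ circle(D,7.00): a=2.7823, h=2.8738
  candidates: C₊=(4.2752,4.0283) cross=26.339; C₋=(3.1890,-1.6158) cross=-26.339
  mode + wants cross > 0 → take C=(4.2752,4.0283) (cross=26.339)
ex = (C−B)/|BC| = (0.8188,0.5741); ey = (-0.5741,0.8188)
P = B + -2.19·ex + -1.87·ey = (0.2803,-1.0563)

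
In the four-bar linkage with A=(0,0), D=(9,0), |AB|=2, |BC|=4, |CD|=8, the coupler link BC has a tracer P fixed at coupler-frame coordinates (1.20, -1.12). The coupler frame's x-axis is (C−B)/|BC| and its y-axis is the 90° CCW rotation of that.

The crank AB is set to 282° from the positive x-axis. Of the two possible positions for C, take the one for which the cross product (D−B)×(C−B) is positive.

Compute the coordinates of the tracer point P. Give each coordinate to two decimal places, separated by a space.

A=(0,0), D=(9.00,0)
B = A + 2.00·(cos282°, sin282°) = (0.4158, -1.9563)
|BD| = 8.8043
circle(B,4.00) ∩ circle(D,8.00): a=1.6762, h=3.6319
  candidates: C₊=(1.2431,1.9572) cross=31.976; C₋=(2.8571,-5.1249) cross=-31.976
  mode + wants cross > 0 → take C=(1.2431,1.9572) (cross=31.976)
ex = (C−B)/|BC| = (0.2068,0.9784); ey = (-0.9784,0.2068)
P = B + 1.20·ex + -1.12·ey = (1.7598,-1.0139)

1.76 -1.01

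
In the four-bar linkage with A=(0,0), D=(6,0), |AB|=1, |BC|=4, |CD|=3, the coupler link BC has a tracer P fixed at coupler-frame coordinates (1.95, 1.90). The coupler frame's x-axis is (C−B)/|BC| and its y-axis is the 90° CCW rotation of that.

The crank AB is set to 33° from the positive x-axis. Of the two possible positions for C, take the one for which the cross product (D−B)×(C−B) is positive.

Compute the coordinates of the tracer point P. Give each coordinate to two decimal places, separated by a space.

1.62 3.15

A=(0,0), D=(6.00,0)
B = A + 1.00·(cos33°, sin33°) = (0.8387, 0.5446)
|BD| = 5.1900
circle(B,4.00) ∩ circle(D,3.00): a=3.2694, h=2.3046
  candidates: C₊=(4.3318,2.4934) cross=11.961; C₋=(3.8481,-2.0903) cross=-11.961
  mode + wants cross > 0 → take C=(4.3318,2.4934) (cross=11.961)
ex = (C−B)/|BC| = (0.8733,0.4872); ey = (-0.4872,0.8733)
P = B + 1.95·ex + 1.90·ey = (1.6159,3.1539)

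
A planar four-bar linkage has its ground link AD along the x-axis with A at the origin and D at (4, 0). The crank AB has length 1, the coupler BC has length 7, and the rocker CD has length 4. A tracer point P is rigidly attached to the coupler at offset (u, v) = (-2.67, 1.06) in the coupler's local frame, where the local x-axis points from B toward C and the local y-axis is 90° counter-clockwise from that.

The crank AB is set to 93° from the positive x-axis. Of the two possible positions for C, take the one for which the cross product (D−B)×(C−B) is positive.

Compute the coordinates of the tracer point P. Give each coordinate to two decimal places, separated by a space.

A=(0,0), D=(4.00,0)
B = A + 1.00·(cos93°, sin93°) = (-0.0523, 0.9986)
|BD| = 4.1736
circle(B,7.00) ∩ circle(D,4.00): a=6.0402, h=3.5377
  candidates: C₊=(6.6589,2.9883) cross=14.765; C₋=(4.9660,-3.8816) cross=-14.765
  mode + wants cross > 0 → take C=(6.6589,2.9883) (cross=14.765)
ex = (C−B)/|BC| = (0.9588,0.2842); ey = (-0.2842,0.9588)
P = B + -2.67·ex + 1.06·ey = (-2.9135,1.2560)

-2.91 1.26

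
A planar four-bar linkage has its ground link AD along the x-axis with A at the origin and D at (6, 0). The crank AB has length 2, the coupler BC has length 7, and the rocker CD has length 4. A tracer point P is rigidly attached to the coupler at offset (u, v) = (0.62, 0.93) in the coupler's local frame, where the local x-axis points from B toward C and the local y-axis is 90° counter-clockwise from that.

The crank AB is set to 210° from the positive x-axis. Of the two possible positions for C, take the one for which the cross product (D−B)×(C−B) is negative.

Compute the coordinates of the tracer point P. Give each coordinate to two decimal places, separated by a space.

-0.79 -0.39

A=(0,0), D=(6.00,0)
B = A + 2.00·(cos210°, sin210°) = (-1.7321, -1.0000)
|BD| = 7.7964
circle(B,7.00) ∩ circle(D,4.00): a=6.0146, h=3.5812
  candidates: C₊=(3.7735,3.3231) cross=27.921; C₋=(4.6922,-3.7802) cross=-27.921
  mode - wants cross < 0 → take C=(4.6922,-3.7802) (cross=-27.921)
ex = (C−B)/|BC| = (0.9177,-0.3972); ey = (0.3972,0.9177)
P = B + 0.62·ex + 0.93·ey = (-0.7937,-0.3927)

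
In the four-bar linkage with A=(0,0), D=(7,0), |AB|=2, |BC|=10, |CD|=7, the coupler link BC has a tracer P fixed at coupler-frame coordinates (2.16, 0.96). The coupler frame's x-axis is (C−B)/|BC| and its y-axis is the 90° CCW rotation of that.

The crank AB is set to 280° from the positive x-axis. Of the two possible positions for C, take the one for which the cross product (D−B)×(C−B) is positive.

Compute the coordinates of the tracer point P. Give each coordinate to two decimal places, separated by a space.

0.56 0.38

A=(0,0), D=(7.00,0)
B = A + 2.00·(cos280°, sin280°) = (0.3473, -1.9696)
|BD| = 6.9381
circle(B,10.00) ∩ circle(D,7.00): a=7.1444, h=6.9970
  candidates: C₊=(5.2115,6.7677) cross=48.546; C₋=(9.1841,-6.6505) cross=-48.546
  mode + wants cross > 0 → take C=(5.2115,6.7677) (cross=48.546)
ex = (C−B)/|BC| = (0.4864,0.8737); ey = (-0.8737,0.4864)
P = B + 2.16·ex + 0.96·ey = (0.5592,0.3846)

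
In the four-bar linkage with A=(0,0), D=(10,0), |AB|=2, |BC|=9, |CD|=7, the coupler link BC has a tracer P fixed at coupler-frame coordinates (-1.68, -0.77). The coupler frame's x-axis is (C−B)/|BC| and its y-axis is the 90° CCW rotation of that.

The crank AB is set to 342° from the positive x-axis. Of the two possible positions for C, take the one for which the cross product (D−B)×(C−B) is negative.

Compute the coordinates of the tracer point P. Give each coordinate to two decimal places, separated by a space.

A=(0,0), D=(10.00,0)
B = A + 2.00·(cos342°, sin342°) = (1.9021, -0.6180)
|BD| = 8.1214
circle(B,9.00) ∩ circle(D,7.00): a=6.0308, h=6.6805
  candidates: C₊=(7.4071,6.5020) cross=54.255; C₋=(8.4238,-6.8202) cross=-54.255
  mode - wants cross < 0 → take C=(8.4238,-6.8202) (cross=-54.255)
ex = (C−B)/|BC| = (0.7246,-0.6891); ey = (0.6891,0.7246)
P = B + -1.68·ex + -0.77·ey = (0.1541,-0.0183)

0.15 -0.02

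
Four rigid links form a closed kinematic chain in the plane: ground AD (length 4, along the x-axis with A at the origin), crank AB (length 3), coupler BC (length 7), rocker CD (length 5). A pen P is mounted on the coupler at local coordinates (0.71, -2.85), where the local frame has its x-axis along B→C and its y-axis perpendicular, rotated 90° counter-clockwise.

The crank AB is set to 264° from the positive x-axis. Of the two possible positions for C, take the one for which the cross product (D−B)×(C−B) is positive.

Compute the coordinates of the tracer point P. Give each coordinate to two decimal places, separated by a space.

A=(0,0), D=(4.00,0)
B = A + 3.00·(cos264°, sin264°) = (-0.3136, -2.9836)
|BD| = 5.2449
circle(B,7.00) ∩ circle(D,5.00): a=4.9104, h=4.9888
  candidates: C₊=(0.8870,3.9127) cross=26.166; C₋=(6.5628,-4.2933) cross=-26.166
  mode + wants cross > 0 → take C=(0.8870,3.9127) (cross=26.166)
ex = (C−B)/|BC| = (0.1715,0.9852); ey = (-0.9852,0.1715)
P = B + 0.71·ex + -2.85·ey = (2.6160,-2.7729)

2.62 -2.77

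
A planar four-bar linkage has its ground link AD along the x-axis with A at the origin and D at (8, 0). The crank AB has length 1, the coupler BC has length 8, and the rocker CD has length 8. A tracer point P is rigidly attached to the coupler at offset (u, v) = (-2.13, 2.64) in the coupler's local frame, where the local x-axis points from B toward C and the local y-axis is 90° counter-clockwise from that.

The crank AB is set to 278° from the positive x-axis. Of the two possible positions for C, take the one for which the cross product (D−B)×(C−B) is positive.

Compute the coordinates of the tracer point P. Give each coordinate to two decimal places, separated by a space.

-3.12 -1.95

A=(0,0), D=(8.00,0)
B = A + 1.00·(cos278°, sin278°) = (0.1392, -0.9903)
|BD| = 7.9230
circle(B,8.00) ∩ circle(D,8.00): a=3.9615, h=6.9503
  candidates: C₊=(3.2009,6.4007) cross=55.067; C₋=(4.9383,-7.3909) cross=-55.067
  mode + wants cross > 0 → take C=(3.2009,6.4007) (cross=55.067)
ex = (C−B)/|BC| = (0.3827,0.9239); ey = (-0.9239,0.3827)
P = B + -2.13·ex + 2.64·ey = (-3.1150,-1.9477)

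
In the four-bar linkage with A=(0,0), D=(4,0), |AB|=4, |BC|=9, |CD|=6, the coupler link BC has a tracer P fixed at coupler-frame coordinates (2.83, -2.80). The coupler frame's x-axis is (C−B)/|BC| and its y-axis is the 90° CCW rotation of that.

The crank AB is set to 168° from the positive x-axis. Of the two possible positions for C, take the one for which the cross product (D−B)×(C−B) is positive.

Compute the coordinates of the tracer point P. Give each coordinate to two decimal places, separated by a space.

A=(0,0), D=(4.00,0)
B = A + 4.00·(cos168°, sin168°) = (-3.9126, 0.8316)
|BD| = 7.9562
circle(B,9.00) ∩ circle(D,6.00): a=6.8061, h=5.8887
  candidates: C₊=(3.4717,5.9767) cross=46.852; C₋=(2.2407,-5.7363) cross=-46.852
  mode + wants cross > 0 → take C=(3.4717,5.9767) (cross=46.852)
ex = (C−B)/|BC| = (0.8205,0.5717); ey = (-0.5717,0.8205)
P = B + 2.83·ex + -2.80·ey = (0.0101,0.1521)

0.01 0.15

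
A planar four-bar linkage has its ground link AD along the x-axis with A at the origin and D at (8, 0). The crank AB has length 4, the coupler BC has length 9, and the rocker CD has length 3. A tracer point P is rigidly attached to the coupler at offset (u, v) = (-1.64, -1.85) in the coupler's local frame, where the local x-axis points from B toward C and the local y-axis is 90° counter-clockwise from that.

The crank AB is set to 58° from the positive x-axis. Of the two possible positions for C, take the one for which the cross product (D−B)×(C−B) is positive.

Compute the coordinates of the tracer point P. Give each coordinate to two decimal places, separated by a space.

A=(0,0), D=(8.00,0)
B = A + 4.00·(cos58°, sin58°) = (2.1197, 3.3922)
|BD| = 6.7886
circle(B,9.00) ∩ circle(D,3.00): a=8.6973, h=2.3145
  candidates: C₊=(10.8099,1.0511) cross=15.712; C₋=(8.4968,-2.9586) cross=-15.712
  mode + wants cross > 0 → take C=(10.8099,1.0511) (cross=15.712)
ex = (C−B)/|BC| = (0.9656,-0.2601); ey = (0.2601,0.9656)
P = B + -1.64·ex + -1.85·ey = (0.0549,2.0325)

0.05 2.03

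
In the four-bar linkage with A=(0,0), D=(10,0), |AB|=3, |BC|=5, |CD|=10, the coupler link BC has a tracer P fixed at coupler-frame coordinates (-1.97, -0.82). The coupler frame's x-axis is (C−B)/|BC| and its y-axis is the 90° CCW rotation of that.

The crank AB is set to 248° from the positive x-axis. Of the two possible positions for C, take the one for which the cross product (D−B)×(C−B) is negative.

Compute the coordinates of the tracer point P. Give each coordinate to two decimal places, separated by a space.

A=(0,0), D=(10.00,0)
B = A + 3.00·(cos248°, sin248°) = (-1.1238, -2.7816)
|BD| = 11.4663
circle(B,5.00) ∩ circle(D,10.00): a=2.4627, h=4.3514
  candidates: C₊=(0.2097,2.0373) cross=49.895; C₋=(2.3209,-6.4056) cross=-49.895
  mode - wants cross < 0 → take C=(2.3209,-6.4056) (cross=-49.895)
ex = (C−B)/|BC| = (0.6889,-0.7248); ey = (0.7248,0.6889)
P = B + -1.97·ex + -0.82·ey = (-3.0754,-1.9186)

-3.08 -1.92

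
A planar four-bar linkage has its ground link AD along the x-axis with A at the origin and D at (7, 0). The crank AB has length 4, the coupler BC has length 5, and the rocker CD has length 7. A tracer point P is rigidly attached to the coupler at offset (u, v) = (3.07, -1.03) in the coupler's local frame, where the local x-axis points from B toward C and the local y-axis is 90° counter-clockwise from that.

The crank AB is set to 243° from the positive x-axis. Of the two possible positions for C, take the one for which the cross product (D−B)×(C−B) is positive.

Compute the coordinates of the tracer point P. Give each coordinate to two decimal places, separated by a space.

0.30 -1.11

A=(0,0), D=(7.00,0)
B = A + 4.00·(cos243°, sin243°) = (-1.8160, -3.5640)
|BD| = 9.5091
circle(B,5.00) ∩ circle(D,7.00): a=3.4926, h=3.5779
  candidates: C₊=(0.0810,1.0621) cross=34.023; C₋=(2.7631,-5.5721) cross=-34.023
  mode + wants cross > 0 → take C=(0.0810,1.0621) (cross=34.023)
ex = (C−B)/|BC| = (0.3794,0.9252); ey = (-0.9252,0.3794)
P = B + 3.07·ex + -1.03·ey = (0.3018,-1.1143)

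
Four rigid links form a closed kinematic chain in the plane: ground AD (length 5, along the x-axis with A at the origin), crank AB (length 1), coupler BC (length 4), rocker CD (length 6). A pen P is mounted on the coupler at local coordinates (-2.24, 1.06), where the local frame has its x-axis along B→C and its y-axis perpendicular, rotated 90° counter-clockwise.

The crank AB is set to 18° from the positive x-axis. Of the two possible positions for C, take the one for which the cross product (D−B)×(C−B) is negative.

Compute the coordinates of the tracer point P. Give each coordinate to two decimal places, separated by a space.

2.40 2.32

A=(0,0), D=(5.00,0)
B = A + 1.00·(cos18°, sin18°) = (0.9511, 0.3090)
|BD| = 4.0607
circle(B,4.00) ∩ circle(D,6.00): a=-0.4323, h=3.9766
  candidates: C₊=(0.8227,4.3070) cross=16.148; C₋=(0.2174,-3.6231) cross=-16.148
  mode - wants cross < 0 → take C=(0.2174,-3.6231) (cross=-16.148)
ex = (C−B)/|BC| = (-0.1834,-0.9830); ey = (0.9830,-0.1834)
P = B + -2.24·ex + 1.06·ey = (2.4039,2.3166)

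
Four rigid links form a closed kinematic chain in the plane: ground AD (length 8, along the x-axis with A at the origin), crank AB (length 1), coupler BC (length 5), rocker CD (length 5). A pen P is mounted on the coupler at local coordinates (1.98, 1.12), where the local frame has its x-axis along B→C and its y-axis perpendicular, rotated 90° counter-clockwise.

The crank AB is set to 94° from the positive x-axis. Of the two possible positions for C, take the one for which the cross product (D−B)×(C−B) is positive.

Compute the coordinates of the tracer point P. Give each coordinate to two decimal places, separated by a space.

A=(0,0), D=(8.00,0)
B = A + 1.00·(cos94°, sin94°) = (-0.0698, 0.9976)
|BD| = 8.1312
circle(B,5.00) ∩ circle(D,5.00): a=4.0656, h=2.9105
  candidates: C₊=(4.3222,3.3873) cross=23.666; C₋=(3.6081,-2.3897) cross=-23.666
  mode + wants cross > 0 → take C=(4.3222,3.3873) (cross=23.666)
ex = (C−B)/|BC| = (0.8784,0.4779); ey = (-0.4779,0.8784)
P = B + 1.98·ex + 1.12·ey = (1.1342,2.9277)

1.13 2.93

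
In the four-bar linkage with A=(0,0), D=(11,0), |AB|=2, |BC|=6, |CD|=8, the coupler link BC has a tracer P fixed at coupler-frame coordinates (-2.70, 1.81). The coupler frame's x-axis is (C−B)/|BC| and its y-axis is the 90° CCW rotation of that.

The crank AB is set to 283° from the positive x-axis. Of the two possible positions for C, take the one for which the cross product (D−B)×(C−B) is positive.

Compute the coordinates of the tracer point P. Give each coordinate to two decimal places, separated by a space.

A=(0,0), D=(11.00,0)
B = A + 2.00·(cos283°, sin283°) = (0.4499, -1.9487)
|BD| = 10.7286
circle(B,6.00) ∩ circle(D,8.00): a=4.0594, h=4.4183
  candidates: C₊=(3.6392,3.1334) cross=47.402; C₋=(5.2443,-5.5562) cross=-47.402
  mode + wants cross > 0 → take C=(3.6392,3.1334) (cross=47.402)
ex = (C−B)/|BC| = (0.5315,0.8470); ey = (-0.8470,0.5315)
P = B + -2.70·ex + 1.81·ey = (-2.5184,-3.2736)

-2.52 -3.27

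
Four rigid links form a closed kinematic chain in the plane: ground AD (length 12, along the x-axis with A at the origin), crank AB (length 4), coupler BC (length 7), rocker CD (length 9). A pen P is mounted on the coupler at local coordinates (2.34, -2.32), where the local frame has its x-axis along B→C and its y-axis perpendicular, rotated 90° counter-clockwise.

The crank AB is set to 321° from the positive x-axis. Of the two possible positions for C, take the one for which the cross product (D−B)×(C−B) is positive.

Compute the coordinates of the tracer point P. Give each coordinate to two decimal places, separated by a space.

5.75 -0.55

A=(0,0), D=(12.00,0)
B = A + 4.00·(cos321°, sin321°) = (3.1086, -2.5173)
|BD| = 9.2409
circle(B,7.00) ∩ circle(D,9.00): a=2.8890, h=6.3760
  candidates: C₊=(4.1515,4.4046) cross=58.920; C₋=(7.6252,-7.8652) cross=-58.920
  mode + wants cross > 0 → take C=(4.1515,4.4046) (cross=58.920)
ex = (C−B)/|BC| = (0.1490,0.9888); ey = (-0.9888,0.1490)
P = B + 2.34·ex + -2.32·ey = (5.7513,-0.5490)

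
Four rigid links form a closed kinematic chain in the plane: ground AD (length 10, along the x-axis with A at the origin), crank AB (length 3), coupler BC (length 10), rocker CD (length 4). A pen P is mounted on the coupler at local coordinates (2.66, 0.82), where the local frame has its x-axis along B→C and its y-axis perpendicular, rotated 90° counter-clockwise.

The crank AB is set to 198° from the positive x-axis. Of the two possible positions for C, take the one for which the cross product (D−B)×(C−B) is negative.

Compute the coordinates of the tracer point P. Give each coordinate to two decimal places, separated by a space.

A=(0,0), D=(10.00,0)
B = A + 3.00·(cos198°, sin198°) = (-2.8532, -0.9271)
|BD| = 12.8866
circle(B,10.00) ∩ circle(D,4.00): a=9.7025, h=2.4211
  candidates: C₊=(6.6500,2.1858) cross=31.200; C₋=(6.9984,-2.6439) cross=-31.200
  mode - wants cross < 0 → take C=(6.9984,-2.6439) (cross=-31.200)
ex = (C−B)/|BC| = (0.9852,-0.1717); ey = (0.1717,0.9852)
P = B + 2.66·ex + 0.82·ey = (-0.0919,-0.5759)

-0.09 -0.58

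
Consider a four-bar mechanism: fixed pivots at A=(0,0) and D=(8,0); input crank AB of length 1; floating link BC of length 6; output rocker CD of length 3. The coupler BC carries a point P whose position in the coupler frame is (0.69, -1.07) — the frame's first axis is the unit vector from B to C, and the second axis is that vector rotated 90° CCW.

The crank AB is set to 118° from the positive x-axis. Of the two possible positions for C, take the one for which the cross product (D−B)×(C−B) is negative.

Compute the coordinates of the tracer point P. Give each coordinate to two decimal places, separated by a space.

A=(0,0), D=(8.00,0)
B = A + 1.00·(cos118°, sin118°) = (-0.4695, 0.8829)
|BD| = 8.5154
circle(B,6.00) ∩ circle(D,3.00): a=5.8431, h=1.3633
  candidates: C₊=(5.4835,1.6331) cross=11.609; C₋=(5.2007,-1.0789) cross=-11.609
  mode - wants cross < 0 → take C=(5.2007,-1.0789) (cross=-11.609)
ex = (C−B)/|BC| = (0.9450,-0.3270); ey = (0.3270,0.9450)
P = B + 0.69·ex + -1.07·ey = (-0.1673,-0.3539)

-0.17 -0.35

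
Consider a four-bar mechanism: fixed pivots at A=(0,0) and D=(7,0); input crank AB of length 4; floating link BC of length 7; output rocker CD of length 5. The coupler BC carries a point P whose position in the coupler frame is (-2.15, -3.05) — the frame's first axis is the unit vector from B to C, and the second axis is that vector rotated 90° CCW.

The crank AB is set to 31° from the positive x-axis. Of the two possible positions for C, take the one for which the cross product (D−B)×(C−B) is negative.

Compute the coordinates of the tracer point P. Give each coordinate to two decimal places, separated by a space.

A=(0,0), D=(7.00,0)
B = A + 4.00·(cos31°, sin31°) = (3.4287, 2.0602)
|BD| = 4.1229
circle(B,7.00) ∩ circle(D,5.00): a=4.9720, h=4.9274
  candidates: C₊=(10.1976,3.8439) cross=20.315; C₋=(5.2734,-4.6924) cross=-20.315
  mode - wants cross < 0 → take C=(5.2734,-4.6924) (cross=-20.315)
ex = (C−B)/|BC| = (0.2635,-0.9647); ey = (0.9647,0.2635)
P = B + -2.15·ex + -3.05·ey = (-0.0801,3.3304)

-0.08 3.33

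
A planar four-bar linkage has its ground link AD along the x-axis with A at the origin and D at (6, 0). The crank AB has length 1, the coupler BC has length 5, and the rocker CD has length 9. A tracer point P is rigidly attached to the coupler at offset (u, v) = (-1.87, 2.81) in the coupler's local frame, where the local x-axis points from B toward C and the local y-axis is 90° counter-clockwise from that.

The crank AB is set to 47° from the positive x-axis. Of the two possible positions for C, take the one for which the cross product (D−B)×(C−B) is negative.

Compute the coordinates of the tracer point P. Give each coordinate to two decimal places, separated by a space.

A=(0,0), D=(6.00,0)
B = A + 1.00·(cos47°, sin47°) = (0.6820, 0.7314)
|BD| = 5.3681
circle(B,5.00) ∩ circle(D,9.00): a=-2.5320, h=4.3115
  candidates: C₊=(-1.2390,5.3476) cross=23.144; C₋=(-2.4138,-3.1950) cross=-23.144
  mode - wants cross < 0 → take C=(-2.4138,-3.1950) (cross=-23.144)
ex = (C−B)/|BC| = (-0.6192,-0.7853); ey = (0.7853,-0.6192)
P = B + -1.87·ex + 2.81·ey = (4.0464,0.4600)

4.05 0.46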